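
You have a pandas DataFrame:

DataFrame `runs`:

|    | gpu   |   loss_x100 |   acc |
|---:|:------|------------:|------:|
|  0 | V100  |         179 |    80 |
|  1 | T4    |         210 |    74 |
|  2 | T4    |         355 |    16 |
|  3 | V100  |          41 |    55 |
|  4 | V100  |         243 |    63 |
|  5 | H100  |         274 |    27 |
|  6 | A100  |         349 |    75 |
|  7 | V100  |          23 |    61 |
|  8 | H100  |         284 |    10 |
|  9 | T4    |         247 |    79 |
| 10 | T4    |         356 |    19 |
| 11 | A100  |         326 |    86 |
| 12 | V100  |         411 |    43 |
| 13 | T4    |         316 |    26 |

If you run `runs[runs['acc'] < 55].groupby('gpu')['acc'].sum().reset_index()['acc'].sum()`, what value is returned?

filter rows where acc < 55:
     gpu  loss_x100  acc
2     T4        355   16
5   H100        274   27
8   H100        284   10
10    T4        356   19
12  V100        411   43
13    T4        316   26
group by gpu, sum of acc:
gpu
H100    37
T4      61
V100    43
Name: acc, dtype: int64
reset_index():
    gpu  acc
0  H100   37
1    T4   61
2  V100   43
So sum() = 141.

141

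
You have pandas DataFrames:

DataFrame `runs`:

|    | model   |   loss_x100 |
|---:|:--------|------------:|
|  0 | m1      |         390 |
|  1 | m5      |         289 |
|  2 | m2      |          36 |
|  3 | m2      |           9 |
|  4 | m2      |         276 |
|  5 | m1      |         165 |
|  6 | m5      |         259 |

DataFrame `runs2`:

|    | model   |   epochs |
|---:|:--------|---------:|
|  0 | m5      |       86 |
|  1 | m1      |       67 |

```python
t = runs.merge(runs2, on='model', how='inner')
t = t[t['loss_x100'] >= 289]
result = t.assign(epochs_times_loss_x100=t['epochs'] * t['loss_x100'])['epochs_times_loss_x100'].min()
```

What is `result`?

merge on 'model' (how='inner') → 4 rows:
  model  loss_x100  epochs
0    m1        390      67
1    m5        289      86
2    m1        165      67
3    m5        259      86
filter rows where loss_x100 >= 289:
  model  loss_x100  epochs
0    m1        390      67
1    m5        289      86
add column epochs_times_loss_x100 = t['epochs'] * t['loss_x100']:
  model  loss_x100  epochs  epochs_times_loss_x100
0    m1        390      67                   26130
1    m5        289      86                   24854
So min() = 24854.

24854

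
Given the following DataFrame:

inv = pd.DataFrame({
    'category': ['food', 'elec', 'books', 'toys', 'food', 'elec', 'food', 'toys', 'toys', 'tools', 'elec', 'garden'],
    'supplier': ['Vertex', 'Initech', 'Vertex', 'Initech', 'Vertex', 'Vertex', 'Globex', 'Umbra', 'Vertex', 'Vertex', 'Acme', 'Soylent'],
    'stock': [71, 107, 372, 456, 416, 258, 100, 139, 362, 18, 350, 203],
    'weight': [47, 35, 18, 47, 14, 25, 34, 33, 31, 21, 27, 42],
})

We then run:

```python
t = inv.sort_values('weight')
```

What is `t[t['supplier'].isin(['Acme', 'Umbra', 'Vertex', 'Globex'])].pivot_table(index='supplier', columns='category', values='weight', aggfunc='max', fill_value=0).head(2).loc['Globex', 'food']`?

34

sort by weight:
   category supplier  stock  weight
4      food   Vertex    416      14
2     books   Vertex    372      18
9     tools   Vertex     18      21
5      elec   Vertex    258      25
10     elec     Acme    350      27
8      toys   Vertex    362      31
7      toys    Umbra    139      33
6      food   Globex    100      34
1      elec  Initech    107      35
11   garden  Soylent    203      42
0      food   Vertex     71      47
3      toys  Initech    456      47
filter rows where supplier in ['Acme', 'Umbra', 'Vertex', 'Globex']:
   category supplier  stock  weight
4      food   Vertex    416      14
2     books   Vertex    372      18
9     tools   Vertex     18      21
5      elec   Vertex    258      25
10     elec     Acme    350      27
8      toys   Vertex    362      31
7      toys    Umbra    139      33
6      food   Globex    100      34
0      food   Vertex     71      47
pivot: rows=supplier, cols=category, max(weight):
category  books  elec  food  tools  toys
supplier                                
Acme          0    27     0      0     0
Globex        0     0    34      0     0
Umbra         0     0     0      0    33
Vertex       18    25    47     21    31
take first 2 rows:
category  books  elec  food  tools  toys
supplier                                
Acme          0    27     0      0     0
Globex        0     0    34      0     0
Reading off the value at row 'Globex', column 'food', we get 34.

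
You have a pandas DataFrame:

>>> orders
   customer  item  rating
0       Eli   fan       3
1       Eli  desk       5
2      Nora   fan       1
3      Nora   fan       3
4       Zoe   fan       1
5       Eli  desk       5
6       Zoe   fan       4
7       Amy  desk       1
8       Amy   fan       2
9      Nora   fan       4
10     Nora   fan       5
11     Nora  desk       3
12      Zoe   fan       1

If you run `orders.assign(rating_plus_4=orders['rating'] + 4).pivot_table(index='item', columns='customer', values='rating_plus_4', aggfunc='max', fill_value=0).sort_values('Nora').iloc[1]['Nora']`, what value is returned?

9

add column rating_plus_4 = orders['rating'] + 4:
   customer  item  rating  rating_plus_4
0       Eli   fan       3              7
1       Eli  desk       5              9
2      Nora   fan       1              5
3      Nora   fan       3              7
4       Zoe   fan       1              5
5       Eli  desk       5              9
6       Zoe   fan       4              8
7       Amy  desk       1              5
8       Amy   fan       2              6
9      Nora   fan       4              8
10     Nora   fan       5              9
11     Nora  desk       3              7
12      Zoe   fan       1              5
pivot: rows=item, cols=customer, max(rating_plus_4):
customer  Amy  Eli  Nora  Zoe
item                         
desk        5    9     7    0
fan         6    7     9    8
sort by Nora:
customer  Amy  Eli  Nora  Zoe
item                         
desk        5    9     7    0
fan         6    7     9    8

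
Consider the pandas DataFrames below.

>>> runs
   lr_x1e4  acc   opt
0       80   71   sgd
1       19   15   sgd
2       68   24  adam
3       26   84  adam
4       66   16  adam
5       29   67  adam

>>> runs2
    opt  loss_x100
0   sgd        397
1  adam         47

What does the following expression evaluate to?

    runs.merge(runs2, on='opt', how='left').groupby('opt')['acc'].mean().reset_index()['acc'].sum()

90.75

merge on 'opt' (how='left') → 6 rows:
   lr_x1e4  acc   opt  loss_x100
0       80   71   sgd        397
1       19   15   sgd        397
2       68   24  adam         47
3       26   84  adam         47
4       66   16  adam         47
5       29   67  adam         47
group by opt, mean of acc:
opt
adam    47.75
sgd     43.00
Name: acc, dtype: float64
reset_index():
    opt    acc
0  adam  47.75
1   sgd  43.00
The sum of column 'acc' is 90.75.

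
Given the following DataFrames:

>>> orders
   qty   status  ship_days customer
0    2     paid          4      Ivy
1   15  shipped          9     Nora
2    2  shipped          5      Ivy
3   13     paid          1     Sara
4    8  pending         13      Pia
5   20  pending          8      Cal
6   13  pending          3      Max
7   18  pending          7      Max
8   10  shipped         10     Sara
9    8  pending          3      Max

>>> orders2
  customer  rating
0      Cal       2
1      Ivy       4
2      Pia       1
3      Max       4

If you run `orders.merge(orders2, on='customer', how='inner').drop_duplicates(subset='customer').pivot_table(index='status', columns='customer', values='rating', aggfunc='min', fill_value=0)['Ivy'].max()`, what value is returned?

merge on 'customer' (how='inner') → 7 rows:
   qty   status  ship_days customer  rating
0    2     paid          4      Ivy       4
1    2  shipped          5      Ivy       4
2    8  pending         13      Pia       1
3   20  pending          8      Cal       2
4   13  pending          3      Max       4
5   18  pending          7      Max       4
6    8  pending          3      Max       4
drop duplicate customer (keep=first):
   qty   status  ship_days customer  rating
0    2     paid          4      Ivy       4
2    8  pending         13      Pia       1
3   20  pending          8      Cal       2
4   13  pending          3      Max       4
pivot: rows=status, cols=customer, min(rating):
customer  Cal  Ivy  Max  Pia
status                      
paid        0    4    0    0
pending     2    0    4    1

4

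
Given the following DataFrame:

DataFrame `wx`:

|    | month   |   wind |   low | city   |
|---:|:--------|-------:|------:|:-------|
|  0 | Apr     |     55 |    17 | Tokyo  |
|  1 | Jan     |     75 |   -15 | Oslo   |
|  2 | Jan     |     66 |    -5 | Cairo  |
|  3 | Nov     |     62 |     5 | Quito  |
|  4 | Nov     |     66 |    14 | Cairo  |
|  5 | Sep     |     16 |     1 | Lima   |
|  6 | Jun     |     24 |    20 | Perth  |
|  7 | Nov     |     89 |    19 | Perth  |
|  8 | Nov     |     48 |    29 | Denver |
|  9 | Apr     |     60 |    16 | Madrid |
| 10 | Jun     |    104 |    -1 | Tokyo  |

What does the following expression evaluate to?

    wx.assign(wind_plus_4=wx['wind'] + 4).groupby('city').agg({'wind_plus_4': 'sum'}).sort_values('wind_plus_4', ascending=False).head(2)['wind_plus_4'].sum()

add column wind_plus_4 = wx['wind'] + 4:
   month  wind  low    city  wind_plus_4
0    Apr    55   17   Tokyo           59
1    Jan    75  -15    Oslo           79
2    Jan    66   -5   Cairo           70
3    Nov    62    5   Quito           66
4    Nov    66   14   Cairo           70
5    Sep    16    1    Lima           20
6    Jun    24   20   Perth           28
7    Nov    89   19   Perth           93
8    Nov    48   29  Denver           52
9    Apr    60   16  Madrid           64
10   Jun   104   -1   Tokyo          108
group by city, sum of wind_plus_4:
        wind_plus_4
city               
Cairo           140
Denver           52
Lima             20
Madrid           64
Oslo             79
Perth           121
Quito            66
Tokyo           167
sort by wind_plus_4 descending:
        wind_plus_4
city               
Tokyo           167
Cairo           140
Perth           121
Oslo             79
Quito            66
Madrid           64
Denver           52
Lima             20
take first 2 rows:
       wind_plus_4
city              
Tokyo          167
Cairo          140
Reading off the sum of column 'wind_plus_4', we get 307.

307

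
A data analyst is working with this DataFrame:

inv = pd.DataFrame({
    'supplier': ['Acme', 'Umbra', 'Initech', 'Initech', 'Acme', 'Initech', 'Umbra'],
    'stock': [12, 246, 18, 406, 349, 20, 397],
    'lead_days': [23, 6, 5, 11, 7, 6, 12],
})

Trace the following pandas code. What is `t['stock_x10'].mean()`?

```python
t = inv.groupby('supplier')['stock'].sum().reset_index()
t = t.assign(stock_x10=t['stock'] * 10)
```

group by supplier, sum of stock:
supplier
Acme       361
Initech    444
Umbra      643
Name: stock, dtype: int64
reset_index():
  supplier  stock
0     Acme    361
1  Initech    444
2    Umbra    643
add column stock_x10 = t['stock'] * 10:
  supplier  stock  stock_x10
0     Acme    361       3610
1  Initech    444       4440
2    Umbra    643       6430
So mean() = 4826.66666667.

4826.66666667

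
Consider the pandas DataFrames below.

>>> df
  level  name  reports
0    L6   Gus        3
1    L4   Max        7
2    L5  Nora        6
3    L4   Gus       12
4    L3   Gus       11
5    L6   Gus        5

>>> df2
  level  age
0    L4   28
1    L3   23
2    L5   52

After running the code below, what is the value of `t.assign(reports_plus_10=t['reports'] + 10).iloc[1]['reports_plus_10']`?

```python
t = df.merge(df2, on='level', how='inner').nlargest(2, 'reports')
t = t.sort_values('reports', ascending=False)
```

merge on 'level' (how='inner') → 4 rows:
  level  name  reports  age
0    L4   Max        7   28
1    L5  Nora        6   52
2    L4   Gus       12   28
3    L3   Gus       11   23
take 2 rows with largest reports:
  level name  reports  age
2    L4  Gus       12   28
3    L3  Gus       11   23
sort by reports descending:
  level name  reports  age
2    L4  Gus       12   28
3    L3  Gus       11   23
add column reports_plus_10 = t['reports'] + 10:
  level name  reports  age  reports_plus_10
2    L4  Gus       12   28               22
3    L3  Gus       11   23               21
Reading off the value at position 1, column 'reports_plus_10', we get 21.

21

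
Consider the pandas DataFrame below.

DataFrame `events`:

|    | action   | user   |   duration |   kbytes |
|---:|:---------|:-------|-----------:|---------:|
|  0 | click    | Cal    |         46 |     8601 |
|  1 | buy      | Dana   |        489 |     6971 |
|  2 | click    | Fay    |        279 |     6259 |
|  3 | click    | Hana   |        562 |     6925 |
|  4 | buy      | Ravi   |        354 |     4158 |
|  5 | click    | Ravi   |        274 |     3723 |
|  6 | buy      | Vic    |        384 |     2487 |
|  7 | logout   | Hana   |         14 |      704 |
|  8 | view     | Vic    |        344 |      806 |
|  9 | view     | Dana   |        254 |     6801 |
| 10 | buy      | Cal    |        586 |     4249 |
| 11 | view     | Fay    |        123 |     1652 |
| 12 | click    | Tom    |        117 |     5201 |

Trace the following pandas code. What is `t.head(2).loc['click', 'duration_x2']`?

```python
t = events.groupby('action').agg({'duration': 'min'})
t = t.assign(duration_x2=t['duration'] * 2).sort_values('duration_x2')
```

group by action, min of duration:
        duration
action          
buy          354
click         46
logout        14
view         123
add column duration_x2 = t['duration'] * 2:
        duration  duration_x2
action                       
buy          354          708
click         46           92
logout        14           28
view         123          246
sort by duration_x2:
        duration  duration_x2
action                       
logout        14           28
click         46           92
view         123          246
buy          354          708
take first 2 rows:
        duration  duration_x2
action                       
logout        14           28
click         46           92
value at row 'click', column 'duration_x2' → 92

92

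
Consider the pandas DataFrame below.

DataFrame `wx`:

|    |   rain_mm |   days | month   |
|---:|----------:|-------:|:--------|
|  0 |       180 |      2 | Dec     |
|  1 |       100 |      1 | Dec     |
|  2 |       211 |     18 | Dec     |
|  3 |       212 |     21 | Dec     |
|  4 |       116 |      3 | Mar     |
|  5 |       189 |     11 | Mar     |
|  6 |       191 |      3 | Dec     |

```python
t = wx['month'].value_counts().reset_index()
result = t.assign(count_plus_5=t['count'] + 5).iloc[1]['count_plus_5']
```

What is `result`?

value_counts of month:
month
Dec    5
Mar    2
Name: count, dtype: int64
reset_index():
  month  count
0   Dec      5
1   Mar      2
add column count_plus_5 = t['count'] + 5:
  month  count  count_plus_5
0   Dec      5            10
1   Mar      2             7
value at position 1, column 'count_plus_5' → 7

7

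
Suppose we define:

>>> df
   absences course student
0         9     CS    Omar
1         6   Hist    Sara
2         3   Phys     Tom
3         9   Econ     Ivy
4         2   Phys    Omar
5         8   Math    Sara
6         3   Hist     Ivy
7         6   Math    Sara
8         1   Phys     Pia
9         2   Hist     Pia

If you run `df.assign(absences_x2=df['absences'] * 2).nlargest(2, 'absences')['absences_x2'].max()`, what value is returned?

add column absences_x2 = df['absences'] * 2:
   absences course student  absences_x2
0         9     CS    Omar           18
1         6   Hist    Sara           12
2         3   Phys     Tom            6
3         9   Econ     Ivy           18
4         2   Phys    Omar            4
5         8   Math    Sara           16
6         3   Hist     Ivy            6
7         6   Math    Sara           12
8         1   Phys     Pia            2
9         2   Hist     Pia            4
take 2 rows with largest absences:
   absences course student  absences_x2
0         9     CS    Omar           18
3         9   Econ     Ivy           18

18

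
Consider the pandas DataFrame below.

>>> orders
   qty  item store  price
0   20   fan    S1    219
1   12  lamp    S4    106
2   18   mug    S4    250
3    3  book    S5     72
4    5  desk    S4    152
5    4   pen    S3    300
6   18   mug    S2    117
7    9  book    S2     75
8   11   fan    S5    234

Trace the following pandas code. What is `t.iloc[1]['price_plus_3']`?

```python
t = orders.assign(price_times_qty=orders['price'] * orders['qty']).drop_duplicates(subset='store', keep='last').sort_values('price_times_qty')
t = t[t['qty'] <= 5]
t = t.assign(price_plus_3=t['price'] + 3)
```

303

add column price_times_qty = orders['price'] * orders['qty']:
   qty  item store  price  price_times_qty
0   20   fan    S1    219             4380
1   12  lamp    S4    106             1272
2   18   mug    S4    250             4500
3    3  book    S5     72              216
4    5  desk    S4    152              760
5    4   pen    S3    300             1200
6   18   mug    S2    117             2106
7    9  book    S2     75              675
8   11   fan    S5    234             2574
drop duplicate store (keep=last):
   qty  item store  price  price_times_qty
0   20   fan    S1    219             4380
4    5  desk    S4    152              760
5    4   pen    S3    300             1200
7    9  book    S2     75              675
8   11   fan    S5    234             2574
sort by price_times_qty:
   qty  item store  price  price_times_qty
7    9  book    S2     75              675
4    5  desk    S4    152              760
5    4   pen    S3    300             1200
8   11   fan    S5    234             2574
0   20   fan    S1    219             4380
filter rows where qty <= 5:
   qty  item store  price  price_times_qty
4    5  desk    S4    152              760
5    4   pen    S3    300             1200
add column price_plus_3 = t['price'] + 3:
   qty  item store  price  price_times_qty  price_plus_3
4    5  desk    S4    152              760           155
5    4   pen    S3    300             1200           303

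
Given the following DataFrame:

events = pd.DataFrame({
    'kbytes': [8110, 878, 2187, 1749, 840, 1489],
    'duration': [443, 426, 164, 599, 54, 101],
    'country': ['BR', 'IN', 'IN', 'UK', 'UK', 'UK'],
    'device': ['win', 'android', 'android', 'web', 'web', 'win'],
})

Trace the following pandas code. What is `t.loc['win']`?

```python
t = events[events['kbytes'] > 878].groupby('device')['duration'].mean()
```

filter rows where kbytes > 878:
   kbytes  duration country   device
0    8110       443      BR      win
2    2187       164      IN  android
3    1749       599      UK      web
5    1489       101      UK      win
group by device, mean of duration:
device
android    164.0
web        599.0
win        272.0
Name: duration, dtype: float64
So loc['win'] = 272.0.

272.0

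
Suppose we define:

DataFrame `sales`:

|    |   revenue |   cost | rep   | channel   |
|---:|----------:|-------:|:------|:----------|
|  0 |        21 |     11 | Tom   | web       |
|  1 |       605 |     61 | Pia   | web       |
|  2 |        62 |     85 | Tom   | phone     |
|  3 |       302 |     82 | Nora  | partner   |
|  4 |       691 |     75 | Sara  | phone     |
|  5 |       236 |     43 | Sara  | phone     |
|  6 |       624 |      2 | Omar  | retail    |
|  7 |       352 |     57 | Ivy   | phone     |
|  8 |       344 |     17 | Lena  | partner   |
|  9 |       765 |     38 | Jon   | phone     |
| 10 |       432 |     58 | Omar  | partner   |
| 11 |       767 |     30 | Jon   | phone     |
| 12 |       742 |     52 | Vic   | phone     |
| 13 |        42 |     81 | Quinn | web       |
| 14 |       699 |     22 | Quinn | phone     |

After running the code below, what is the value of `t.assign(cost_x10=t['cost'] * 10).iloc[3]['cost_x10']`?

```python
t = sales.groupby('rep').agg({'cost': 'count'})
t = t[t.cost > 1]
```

20

group by rep, count of cost:
       cost
rep        
Ivy       1
Jon       2
Lena      1
Nora      1
Omar      2
Pia       1
Quinn     2
Sara      2
Tom       2
Vic       1
filter rows where cost > 1:
       cost
rep        
Jon       2
Omar      2
Quinn     2
Sara      2
Tom       2
add column cost_x10 = t['cost'] * 10:
       cost  cost_x10
rep                  
Jon       2        20
Omar      2        20
Quinn     2        20
Sara      2        20
Tom       2        20
Then the value at position 3, column 'cost_x10': 20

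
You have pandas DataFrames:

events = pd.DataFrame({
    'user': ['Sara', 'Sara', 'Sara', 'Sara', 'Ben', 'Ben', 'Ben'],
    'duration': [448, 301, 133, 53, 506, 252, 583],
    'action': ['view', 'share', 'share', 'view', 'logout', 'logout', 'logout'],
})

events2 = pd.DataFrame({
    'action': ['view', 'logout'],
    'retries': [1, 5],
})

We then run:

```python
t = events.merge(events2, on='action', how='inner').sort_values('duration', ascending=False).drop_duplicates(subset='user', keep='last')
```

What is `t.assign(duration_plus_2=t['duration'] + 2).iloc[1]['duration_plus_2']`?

merge on 'action' (how='inner') → 5 rows:
   user  duration  action  retries
0  Sara       448    view        1
1  Sara        53    view        1
2   Ben       506  logout        5
3   Ben       252  logout        5
4   Ben       583  logout        5
sort by duration descending:
   user  duration  action  retries
4   Ben       583  logout        5
2   Ben       506  logout        5
0  Sara       448    view        1
3   Ben       252  logout        5
1  Sara        53    view        1
drop duplicate user (keep=last):
   user  duration  action  retries
3   Ben       252  logout        5
1  Sara        53    view        1
add column duration_plus_2 = t['duration'] + 2:
   user  duration  action  retries  duration_plus_2
3   Ben       252  logout        5              254
1  Sara        53    view        1               55
Reading off the value at position 1, column 'duration_plus_2', we get 55.

55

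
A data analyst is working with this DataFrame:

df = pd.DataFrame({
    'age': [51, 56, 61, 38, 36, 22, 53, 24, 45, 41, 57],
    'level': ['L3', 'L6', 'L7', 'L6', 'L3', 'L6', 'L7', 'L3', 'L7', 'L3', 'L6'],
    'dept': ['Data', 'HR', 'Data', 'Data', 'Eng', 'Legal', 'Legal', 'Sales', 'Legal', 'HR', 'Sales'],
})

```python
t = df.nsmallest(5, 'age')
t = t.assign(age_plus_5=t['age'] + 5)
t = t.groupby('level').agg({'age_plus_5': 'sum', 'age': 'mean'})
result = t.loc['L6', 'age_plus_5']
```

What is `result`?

take 5 rows with smallest age:
   age level   dept
5   22    L6  Legal
7   24    L3  Sales
4   36    L3    Eng
3   38    L6   Data
9   41    L3     HR
add column age_plus_5 = t['age'] + 5:
   age level   dept  age_plus_5
5   22    L6  Legal          27
7   24    L3  Sales          29
4   36    L3    Eng          41
3   38    L6   Data          43
9   41    L3     HR          46
group by level: sum(age_plus_5), mean(age):
       age_plus_5        age
level                       
L3            116  33.666667
L6             70  30.000000
So loc['L6', 'age_plus_5'] = 70.

70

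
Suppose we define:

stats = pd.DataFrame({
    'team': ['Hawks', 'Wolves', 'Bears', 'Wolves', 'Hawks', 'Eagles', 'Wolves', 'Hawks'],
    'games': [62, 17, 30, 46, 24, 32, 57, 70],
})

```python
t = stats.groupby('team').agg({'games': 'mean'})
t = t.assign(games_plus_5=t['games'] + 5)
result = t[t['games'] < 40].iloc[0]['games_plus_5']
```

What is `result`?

group by team, mean of games:
        games
team         
Bears    30.0
Eagles   32.0
Hawks    52.0
Wolves   40.0
add column games_plus_5 = t['games'] + 5:
        games  games_plus_5
team                       
Bears    30.0          35.0
Eagles   32.0          37.0
Hawks    52.0          57.0
Wolves   40.0          45.0
filter rows where games < 40:
        games  games_plus_5
team                       
Bears    30.0          35.0
Eagles   32.0          37.0

35.0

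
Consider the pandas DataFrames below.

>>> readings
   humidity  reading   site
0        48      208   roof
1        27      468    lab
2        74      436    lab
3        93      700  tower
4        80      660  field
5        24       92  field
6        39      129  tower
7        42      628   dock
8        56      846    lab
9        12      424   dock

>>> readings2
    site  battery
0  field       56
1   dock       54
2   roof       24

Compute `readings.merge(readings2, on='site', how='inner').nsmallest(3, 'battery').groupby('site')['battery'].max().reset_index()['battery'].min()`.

24

merge on 'site' (how='inner') → 5 rows:
   humidity  reading   site  battery
0        48      208   roof       24
1        80      660  field       56
2        24       92  field       56
3        42      628   dock       54
4        12      424   dock       54
take 3 rows with smallest battery:
   humidity  reading  site  battery
0        48      208  roof       24
3        42      628  dock       54
4        12      424  dock       54
group by site, max of battery:
site
dock    54
roof    24
Name: battery, dtype: int64
reset_index():
   site  battery
0  dock       54
1  roof       24
Taking the min of column 'battery' gives 24.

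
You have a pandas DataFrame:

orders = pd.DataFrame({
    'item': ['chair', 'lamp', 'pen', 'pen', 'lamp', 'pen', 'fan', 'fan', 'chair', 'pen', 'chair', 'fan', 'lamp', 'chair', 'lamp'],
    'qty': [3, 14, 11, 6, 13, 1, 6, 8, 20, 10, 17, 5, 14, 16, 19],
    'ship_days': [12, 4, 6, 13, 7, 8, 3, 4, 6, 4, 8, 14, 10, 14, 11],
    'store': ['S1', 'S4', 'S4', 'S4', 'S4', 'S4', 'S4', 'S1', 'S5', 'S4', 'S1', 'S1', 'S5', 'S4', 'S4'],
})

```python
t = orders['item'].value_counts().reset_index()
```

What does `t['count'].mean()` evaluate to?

3.75

value_counts of item:
item
chair    4
lamp     4
pen      4
fan      3
Name: count, dtype: int64
reset_index():
    item  count
0  chair      4
1   lamp      4
2    pen      4
3    fan      3
Reading off the mean of column 'count', we get 3.75.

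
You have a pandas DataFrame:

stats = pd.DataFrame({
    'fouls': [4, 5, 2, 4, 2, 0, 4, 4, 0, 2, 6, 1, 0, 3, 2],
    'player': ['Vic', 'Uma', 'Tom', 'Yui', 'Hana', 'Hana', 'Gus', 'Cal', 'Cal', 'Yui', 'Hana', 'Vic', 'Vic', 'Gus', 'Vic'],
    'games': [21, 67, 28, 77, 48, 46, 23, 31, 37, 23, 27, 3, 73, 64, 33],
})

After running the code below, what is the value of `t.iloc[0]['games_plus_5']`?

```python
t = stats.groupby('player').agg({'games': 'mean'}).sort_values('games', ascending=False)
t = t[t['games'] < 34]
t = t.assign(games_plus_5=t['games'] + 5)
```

37.5

group by player, mean of games:
            games
player           
Cal     34.000000
Gus     43.500000
Hana    40.333333
Tom     28.000000
Uma     67.000000
Vic     32.500000
Yui     50.000000
sort by games descending:
            games
player           
Uma     67.000000
Yui     50.000000
Gus     43.500000
Hana    40.333333
Cal     34.000000
Vic     32.500000
Tom     28.000000
filter rows where games < 34:
        games
player       
Vic      32.5
Tom      28.0
add column games_plus_5 = t['games'] + 5:
        games  games_plus_5
player                     
Vic      32.5          37.5
Tom      28.0          33.0
So iloc[0]['games_plus_5'] = 37.5.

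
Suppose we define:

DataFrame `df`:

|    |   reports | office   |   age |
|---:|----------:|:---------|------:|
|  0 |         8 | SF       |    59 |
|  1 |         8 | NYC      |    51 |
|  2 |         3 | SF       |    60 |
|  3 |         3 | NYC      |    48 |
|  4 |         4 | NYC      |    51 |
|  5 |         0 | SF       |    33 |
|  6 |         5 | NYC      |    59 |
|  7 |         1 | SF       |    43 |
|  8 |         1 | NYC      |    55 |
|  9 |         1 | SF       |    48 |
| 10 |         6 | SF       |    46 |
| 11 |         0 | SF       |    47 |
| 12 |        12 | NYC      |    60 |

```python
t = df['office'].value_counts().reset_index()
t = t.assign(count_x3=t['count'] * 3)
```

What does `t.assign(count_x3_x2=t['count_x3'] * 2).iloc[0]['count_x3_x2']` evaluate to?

value_counts of office:
office
SF     7
NYC    6
Name: count, dtype: int64
reset_index():
  office  count
0     SF      7
1    NYC      6
add column count_x3 = t['count'] * 3:
  office  count  count_x3
0     SF      7        21
1    NYC      6        18
add column count_x3_x2 = t['count_x3'] * 2:
  office  count  count_x3  count_x3_x2
0     SF      7        21           42
1    NYC      6        18           36
Reading off the value at position 0, column 'count_x3_x2', we get 42.

42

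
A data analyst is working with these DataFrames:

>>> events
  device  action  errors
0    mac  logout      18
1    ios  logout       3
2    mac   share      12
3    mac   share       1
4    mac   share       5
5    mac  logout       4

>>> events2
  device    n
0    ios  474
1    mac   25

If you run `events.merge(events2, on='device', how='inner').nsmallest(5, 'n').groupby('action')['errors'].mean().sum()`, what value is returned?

merge on 'device' (how='inner') → 6 rows:
  device  action  errors    n
0    mac  logout      18   25
1    ios  logout       3  474
2    mac   share      12   25
3    mac   share       1   25
4    mac   share       5   25
5    mac  logout       4   25
take 5 rows with smallest n:
  device  action  errors   n
0    mac  logout      18  25
2    mac   share      12  25
3    mac   share       1  25
4    mac   share       5  25
5    mac  logout       4  25
group by action, mean of errors:
action
logout    11.0
share      6.0
Name: errors, dtype: float64
sum of the resulting series → 17.0

17.0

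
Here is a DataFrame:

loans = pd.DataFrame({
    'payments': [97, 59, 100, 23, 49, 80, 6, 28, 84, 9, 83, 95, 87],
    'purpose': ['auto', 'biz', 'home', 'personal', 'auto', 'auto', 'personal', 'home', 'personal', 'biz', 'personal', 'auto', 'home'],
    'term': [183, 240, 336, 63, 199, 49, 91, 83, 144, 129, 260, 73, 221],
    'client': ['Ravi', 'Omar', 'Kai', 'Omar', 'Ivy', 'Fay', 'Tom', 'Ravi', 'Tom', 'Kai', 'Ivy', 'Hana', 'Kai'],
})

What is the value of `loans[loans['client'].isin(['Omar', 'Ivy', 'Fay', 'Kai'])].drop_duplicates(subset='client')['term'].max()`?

336

filter rows where client in ['Omar', 'Ivy', 'Fay', 'Kai']:
    payments   purpose  term client
1         59       biz   240   Omar
2        100      home   336    Kai
3         23  personal    63   Omar
4         49      auto   199    Ivy
5         80      auto    49    Fay
9          9       biz   129    Kai
10        83  personal   260    Ivy
12        87      home   221    Kai
drop duplicate client (keep=first):
   payments purpose  term client
1        59     biz   240   Omar
2       100    home   336    Kai
4        49    auto   199    Ivy
5        80    auto    49    Fay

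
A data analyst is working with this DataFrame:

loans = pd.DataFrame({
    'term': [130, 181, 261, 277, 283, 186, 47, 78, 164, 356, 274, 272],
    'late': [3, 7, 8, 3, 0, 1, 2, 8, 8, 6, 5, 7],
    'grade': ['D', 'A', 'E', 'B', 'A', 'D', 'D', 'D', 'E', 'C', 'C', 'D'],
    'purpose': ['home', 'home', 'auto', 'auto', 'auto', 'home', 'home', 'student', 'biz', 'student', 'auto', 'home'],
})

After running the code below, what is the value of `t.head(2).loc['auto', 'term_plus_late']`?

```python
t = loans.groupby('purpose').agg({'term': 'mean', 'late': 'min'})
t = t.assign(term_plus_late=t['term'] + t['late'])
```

group by purpose: mean(term), min(late):
           term  late
purpose              
auto     273.75     0
biz      164.00     8
home     163.20     1
student  217.00     6
add column term_plus_late = t['term'] + t['late']:
           term  late  term_plus_late
purpose                              
auto     273.75     0          273.75
biz      164.00     8          172.00
home     163.20     1          164.20
student  217.00     6          223.00
take first 2 rows:
           term  late  term_plus_late
purpose                              
auto     273.75     0          273.75
biz      164.00     8          172.00
The value at row 'auto', column 'term_plus_late' is 273.75.

273.75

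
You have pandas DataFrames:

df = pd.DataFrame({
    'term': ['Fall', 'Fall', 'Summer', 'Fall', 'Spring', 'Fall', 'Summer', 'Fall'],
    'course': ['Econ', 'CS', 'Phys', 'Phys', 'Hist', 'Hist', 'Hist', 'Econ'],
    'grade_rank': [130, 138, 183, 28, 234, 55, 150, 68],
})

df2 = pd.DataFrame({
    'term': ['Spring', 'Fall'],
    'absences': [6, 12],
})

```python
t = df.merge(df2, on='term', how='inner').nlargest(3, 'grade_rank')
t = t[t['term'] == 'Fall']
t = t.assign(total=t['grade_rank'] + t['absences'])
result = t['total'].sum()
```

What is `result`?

merge on 'term' (how='inner') → 6 rows:
     term course  grade_rank  absences
0    Fall   Econ         130        12
1    Fall     CS         138        12
2    Fall   Phys          28        12
3  Spring   Hist         234         6
4    Fall   Hist          55        12
5    Fall   Econ          68        12
take 3 rows with largest grade_rank:
     term course  grade_rank  absences
3  Spring   Hist         234         6
1    Fall     CS         138        12
0    Fall   Econ         130        12
filter rows where term == 'Fall':
   term course  grade_rank  absences
1  Fall     CS         138        12
0  Fall   Econ         130        12
add column total = t['grade_rank'] + t['absences']:
   term course  grade_rank  absences  total
1  Fall     CS         138        12    150
0  Fall   Econ         130        12    142
Then the sum of column 'total': 292

292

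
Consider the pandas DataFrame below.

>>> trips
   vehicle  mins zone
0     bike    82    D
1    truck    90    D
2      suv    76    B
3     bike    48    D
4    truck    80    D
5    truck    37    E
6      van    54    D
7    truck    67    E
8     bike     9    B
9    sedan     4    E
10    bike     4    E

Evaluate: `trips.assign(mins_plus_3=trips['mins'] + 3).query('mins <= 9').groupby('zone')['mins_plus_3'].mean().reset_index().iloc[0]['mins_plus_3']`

add column mins_plus_3 = trips['mins'] + 3:
   vehicle  mins zone  mins_plus_3
0     bike    82    D           85
1    truck    90    D           93
2      suv    76    B           79
3     bike    48    D           51
4    truck    80    D           83
5    truck    37    E           40
6      van    54    D           57
7    truck    67    E           70
8     bike     9    B           12
9    sedan     4    E            7
10    bike     4    E            7
filter rows where mins <= 9:
   vehicle  mins zone  mins_plus_3
8     bike     9    B           12
9    sedan     4    E            7
10    bike     4    E            7
group by zone, mean of mins_plus_3:
zone
B    12.0
E     7.0
Name: mins_plus_3, dtype: float64
reset_index():
  zone  mins_plus_3
0    B         12.0
1    E          7.0

12.0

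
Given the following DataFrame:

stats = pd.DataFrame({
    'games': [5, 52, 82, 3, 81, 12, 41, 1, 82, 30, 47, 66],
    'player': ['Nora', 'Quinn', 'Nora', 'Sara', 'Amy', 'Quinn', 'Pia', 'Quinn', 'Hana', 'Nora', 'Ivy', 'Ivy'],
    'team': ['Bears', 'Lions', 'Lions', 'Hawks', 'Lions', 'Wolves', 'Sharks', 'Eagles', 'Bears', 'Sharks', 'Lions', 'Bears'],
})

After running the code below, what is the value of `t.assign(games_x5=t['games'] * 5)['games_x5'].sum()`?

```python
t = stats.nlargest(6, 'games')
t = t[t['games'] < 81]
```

take 6 rows with largest games:
    games player   team
2      82   Nora  Lions
8      82   Hana  Bears
4      81    Amy  Lions
11     66    Ivy  Bears
1      52  Quinn  Lions
10     47    Ivy  Lions
filter rows where games < 81:
    games player   team
11     66    Ivy  Bears
1      52  Quinn  Lions
10     47    Ivy  Lions
add column games_x5 = t['games'] * 5:
    games player   team  games_x5
11     66    Ivy  Bears       330
1      52  Quinn  Lions       260
10     47    Ivy  Lions       235

825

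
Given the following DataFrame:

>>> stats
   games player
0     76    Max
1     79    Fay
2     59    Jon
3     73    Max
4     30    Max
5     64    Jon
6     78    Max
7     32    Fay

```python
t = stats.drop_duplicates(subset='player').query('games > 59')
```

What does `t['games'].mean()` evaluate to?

drop duplicate player (keep=first):
   games player
0     76    Max
1     79    Fay
2     59    Jon
filter rows where games > 59:
   games player
0     76    Max
1     79    Fay
Reading off the mean of column 'games', we get 77.5.

77.5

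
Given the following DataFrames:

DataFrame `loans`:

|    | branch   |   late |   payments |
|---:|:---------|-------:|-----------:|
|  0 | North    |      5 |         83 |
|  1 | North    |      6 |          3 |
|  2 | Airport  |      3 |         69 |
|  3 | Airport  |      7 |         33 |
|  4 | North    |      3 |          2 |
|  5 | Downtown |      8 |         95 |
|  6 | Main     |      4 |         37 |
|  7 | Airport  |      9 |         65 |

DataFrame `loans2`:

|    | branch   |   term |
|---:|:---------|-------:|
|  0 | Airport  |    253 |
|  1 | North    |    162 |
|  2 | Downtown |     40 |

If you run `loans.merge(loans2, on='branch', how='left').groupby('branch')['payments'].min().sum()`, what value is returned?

167

merge on 'branch' (how='left') → 8 rows:
     branch  late  payments   term
0     North     5        83  162.0
1     North     6         3  162.0
2   Airport     3        69  253.0
3   Airport     7        33  253.0
4     North     3         2  162.0
5  Downtown     8        95   40.0
6      Main     4        37    NaN
7   Airport     9        65  253.0
group by branch, min of payments:
branch
Airport     33
Downtown    95
Main        37
North        2
Name: payments, dtype: int64
Finally, sum of the resulting series = 167.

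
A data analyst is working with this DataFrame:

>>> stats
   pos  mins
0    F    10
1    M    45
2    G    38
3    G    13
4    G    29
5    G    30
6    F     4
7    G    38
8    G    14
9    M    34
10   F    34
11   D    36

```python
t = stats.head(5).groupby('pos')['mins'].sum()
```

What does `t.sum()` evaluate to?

take first 5 rows:
  pos  mins
0   F    10
1   M    45
2   G    38
3   G    13
4   G    29
group by pos, sum of mins:
pos
F    10
G    80
M    45
Name: mins, dtype: int64
sum of the resulting series → 135

135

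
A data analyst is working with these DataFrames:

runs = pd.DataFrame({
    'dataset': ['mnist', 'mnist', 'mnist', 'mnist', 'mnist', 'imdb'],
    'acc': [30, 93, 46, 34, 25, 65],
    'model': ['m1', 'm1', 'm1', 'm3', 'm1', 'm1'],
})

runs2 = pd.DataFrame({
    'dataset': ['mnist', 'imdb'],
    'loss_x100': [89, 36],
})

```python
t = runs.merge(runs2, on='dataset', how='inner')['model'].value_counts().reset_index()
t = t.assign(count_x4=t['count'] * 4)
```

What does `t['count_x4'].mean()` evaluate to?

merge on 'dataset' (how='inner') → 6 rows:
  dataset  acc model  loss_x100
0   mnist   30    m1         89
1   mnist   93    m1         89
2   mnist   46    m1         89
3   mnist   34    m3         89
4   mnist   25    m1         89
5    imdb   65    m1         36
value_counts of model:
model
m1    5
m3    1
Name: count, dtype: int64
reset_index():
  model  count
0    m1      5
1    m3      1
add column count_x4 = t['count'] * 4:
  model  count  count_x4
0    m1      5        20
1    m3      1         4

12.0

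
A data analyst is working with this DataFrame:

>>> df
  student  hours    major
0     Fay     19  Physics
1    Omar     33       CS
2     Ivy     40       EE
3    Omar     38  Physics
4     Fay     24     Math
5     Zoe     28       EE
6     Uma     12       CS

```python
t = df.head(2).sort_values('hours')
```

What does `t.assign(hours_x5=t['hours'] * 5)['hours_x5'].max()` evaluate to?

165

take first 2 rows:
  student  hours    major
0     Fay     19  Physics
1    Omar     33       CS
sort by hours:
  student  hours    major
0     Fay     19  Physics
1    Omar     33       CS
add column hours_x5 = t['hours'] * 5:
  student  hours    major  hours_x5
0     Fay     19  Physics        95
1    Omar     33       CS       165
So max() = 165.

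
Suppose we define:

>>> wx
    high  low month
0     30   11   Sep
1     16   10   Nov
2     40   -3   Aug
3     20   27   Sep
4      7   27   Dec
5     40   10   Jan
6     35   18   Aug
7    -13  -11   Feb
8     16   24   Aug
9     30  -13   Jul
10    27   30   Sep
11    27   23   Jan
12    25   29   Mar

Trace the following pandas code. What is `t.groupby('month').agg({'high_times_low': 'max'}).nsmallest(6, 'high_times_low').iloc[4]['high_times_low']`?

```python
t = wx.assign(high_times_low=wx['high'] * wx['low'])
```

add column high_times_low = wx['high'] * wx['low']:
    high  low month  high_times_low
0     30   11   Sep             330
1     16   10   Nov             160
2     40   -3   Aug            -120
3     20   27   Sep             540
4      7   27   Dec             189
5     40   10   Jan             400
6     35   18   Aug             630
7    -13  -11   Feb             143
8     16   24   Aug             384
9     30  -13   Jul            -390
10    27   30   Sep             810
11    27   23   Jan             621
12    25   29   Mar             725
group by month, max of high_times_low:
       high_times_low
month                
Aug               630
Dec               189
Feb               143
Jan               621
Jul              -390
Mar               725
Nov               160
Sep               810
take 6 rows with smallest high_times_low:
       high_times_low
month                
Jul              -390
Feb               143
Nov               160
Dec               189
Jan               621
Aug               630
The value at position 4, column 'high_times_low' is 621.

621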